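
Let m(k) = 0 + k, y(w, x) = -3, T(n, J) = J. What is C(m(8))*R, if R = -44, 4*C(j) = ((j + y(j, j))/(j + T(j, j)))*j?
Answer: -55/2 ≈ -27.500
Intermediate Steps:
m(k) = k
C(j) = -3/8 + j/8 (C(j) = (((j - 3)/(j + j))*j)/4 = (((-3 + j)/((2*j)))*j)/4 = (((-3 + j)*(1/(2*j)))*j)/4 = (((-3 + j)/(2*j))*j)/4 = (-3/2 + j/2)/4 = -3/8 + j/8)
C(m(8))*R = (-3/8 + (⅛)*8)*(-44) = (-3/8 + 1)*(-44) = (5/8)*(-44) = -55/2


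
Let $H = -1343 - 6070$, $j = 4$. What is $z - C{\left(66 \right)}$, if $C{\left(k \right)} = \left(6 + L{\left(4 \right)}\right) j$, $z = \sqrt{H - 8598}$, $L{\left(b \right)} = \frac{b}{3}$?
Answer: $- \frac{88}{3} + 3 i \sqrt{1779} \approx -29.333 + 126.53 i$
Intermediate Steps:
$H = -7413$
$L{\left(b \right)} = \frac{b}{3}$ ($L{\left(b \right)} = b \frac{1}{3} = \frac{b}{3}$)
$z = 3 i \sqrt{1779}$ ($z = \sqrt{-7413 - 8598} = \sqrt{-16011} = 3 i \sqrt{1779} \approx 126.53 i$)
$C{\left(k \right)} = \frac{88}{3}$ ($C{\left(k \right)} = \left(6 + \frac{1}{3} \cdot 4\right) 4 = \left(6 + \frac{4}{3}\right) 4 = \frac{22}{3} \cdot 4 = \frac{88}{3}$)
$z - C{\left(66 \right)} = 3 i \sqrt{1779} - \frac{88}{3} = - \frac{88}{3} + 3 i \sqrt{1779}$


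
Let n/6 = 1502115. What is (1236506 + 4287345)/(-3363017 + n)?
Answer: 5523851/5649673 ≈ 0.97773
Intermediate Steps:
n = 9012690 (n = 6*1502115 = 9012690)
(1236506 + 4287345)/(-3363017 + n) = (1236506 + 4287345)/(-3363017 + 9012690) = 5523851/5649673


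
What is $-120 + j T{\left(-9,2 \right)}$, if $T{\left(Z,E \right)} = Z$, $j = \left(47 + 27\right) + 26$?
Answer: $-1020$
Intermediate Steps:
$j = 100$ ($j = 74 + 26 = 100$)
$-120 + j T{\left(-9,2 \right)} = -120 + 100 \left(-9\right) = -120 - 900 = -1020$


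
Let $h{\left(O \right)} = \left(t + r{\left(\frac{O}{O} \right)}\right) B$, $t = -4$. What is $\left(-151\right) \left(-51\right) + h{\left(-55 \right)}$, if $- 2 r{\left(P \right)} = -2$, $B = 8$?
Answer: $7677$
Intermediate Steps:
$r{\left(P \right)} = 1$ ($r{\left(P \right)} = \left(- \frac{1}{2}\right) \left(-2\right) = 1$)
$h{\left(O \right)} = -24$ ($h{\left(O \right)} = \left(-4 + 1\right) 8 = \left(-3\right) 8 = -24$)
$\left(-151\right) \left(-51\right) + h{\left(-55 \right)} = \left(-151\right) \left(-51\right) - 24 = 7701 - 24 = 7677$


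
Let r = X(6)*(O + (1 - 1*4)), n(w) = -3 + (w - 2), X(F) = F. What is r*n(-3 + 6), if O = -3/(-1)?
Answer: 0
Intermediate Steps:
O = 3 (O = -3*(-1) = 3)
n(w) = -5 + w (n(w) = -3 + (-2 + w) = -5 + w)
r = 0 (r = 6*(3 + (1 - 1*4)) = 6*(3 + (1 - 4)) = 6*(3 - 3) = 6*0 = 0)
r*n(-3 + 6) = 0*(-5 + (-3 + 6)) = 0*(-5 + 3) = 0*(-2) = 0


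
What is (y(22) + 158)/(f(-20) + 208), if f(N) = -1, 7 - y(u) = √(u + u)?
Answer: 55/69 - 2*√11/207 ≈ 0.76506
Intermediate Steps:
y(u) = 7 - √2*√u (y(u) = 7 - √(u + u) = 7 - √(2*u) = 7 - √2*√u)
(y(22) + 158)/(f(-20) + 208) = ((7 - √2*√22) + 158)/(-1 + 208) = ((7 - 2*√11) + 158)/207 = (165 - 2*√11)*(1/207) = 55/69 - 2*√11/207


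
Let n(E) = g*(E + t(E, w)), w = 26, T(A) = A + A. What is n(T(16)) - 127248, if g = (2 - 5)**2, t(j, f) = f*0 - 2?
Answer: -126978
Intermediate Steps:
T(A) = 2*A
t(j, f) = -2 (t(j, f) = 0 - 2 = -2)
g = 9 (g = (-3)**2 = 9)
n(E) = -18 + 9*E (n(E) = 9*(E - 2) = 9*(-2 + E) = -18 + 9*E)
n(T(16)) - 127248 = (-18 + 9*(2*16)) - 127248 = (-18 + 9*32) - 127248 = (-18 + 288) - 127248 = 270 - 127248 = -126978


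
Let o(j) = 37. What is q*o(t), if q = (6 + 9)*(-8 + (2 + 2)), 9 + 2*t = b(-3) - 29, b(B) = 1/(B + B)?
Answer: -2220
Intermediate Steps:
b(B) = 1/(2*B)
t = -229/12 (t = -9/2 + ((½)/(-3) - 29)/2 = -9/2 + ((½)*(-⅓) - 29)/2 = -9/2 + (-⅙ - 29)/2 = -9/2 + (½)*(-175/6) = -9/2 - 175/12 = -229/12 ≈ -19.083)
q = -60 (q = 15*(-8 + 4) = 15*(-4) = -60)
q*o(t) = -60*37 = -2220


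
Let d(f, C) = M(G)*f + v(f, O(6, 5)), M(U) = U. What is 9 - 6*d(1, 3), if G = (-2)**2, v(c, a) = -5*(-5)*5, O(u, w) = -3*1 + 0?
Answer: -765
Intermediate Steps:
O(u, w) = -3 (O(u, w) = -3 + 0 = -3)
v(c, a) = 125 (v(c, a) = 25*5 = 125)
G = 4
d(f, C) = 125 + 4*f (d(f, C) = 4*f + 125 = 125 + 4*f)
9 - 6*d(1, 3) = 9 - 6*(125 + 4*1) = 9 - 6*(125 + 4) = 9 - 6*129 = 9 - 774 = -765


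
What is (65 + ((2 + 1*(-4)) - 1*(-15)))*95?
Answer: 7410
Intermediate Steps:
(65 + ((2 + 1*(-4)) - 1*(-15)))*95 = (65 + ((2 - 4) + 15))*95 = (65 + (-2 + 15))*95 = (65 + 13)*95 = 78*95 = 7410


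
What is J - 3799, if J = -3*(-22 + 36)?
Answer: -3841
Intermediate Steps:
J = -42 (J = -3*14 = -42)
J - 3799 = -42 - 3799 = -3841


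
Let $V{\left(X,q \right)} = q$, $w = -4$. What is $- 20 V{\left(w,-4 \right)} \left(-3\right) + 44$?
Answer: $-196$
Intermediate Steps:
$- 20 V{\left(w,-4 \right)} \left(-3\right) + 44 = - 20 \left(\left(-4\right) \left(-3\right)\right) + 44 = \left(-20\right) 12 + 44 = -240 + 44 = -196$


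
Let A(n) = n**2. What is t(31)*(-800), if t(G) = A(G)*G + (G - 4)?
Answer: -23854400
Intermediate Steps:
t(G) = -4 + G + G**3 (t(G) = G**2*G + (G - 4) = G**3 + (-4 + G) = -4 + G + G**3)
t(31)*(-800) = (-4 + 31 + 31**3)*(-800) = (-4 + 31 + 29791)*(-800) = 29818*(-800) = -23854400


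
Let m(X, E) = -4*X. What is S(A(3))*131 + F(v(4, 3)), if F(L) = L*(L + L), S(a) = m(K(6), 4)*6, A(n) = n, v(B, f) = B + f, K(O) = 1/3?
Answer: -950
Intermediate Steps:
K(O) = 1/3
S(a) = -8 (S(a) = -4*1/3*6 = -4/3*6 = -8)
F(L) = 2*L**2 (F(L) = L*(2*L) = 2*L**2)
S(A(3))*131 + F(v(4, 3)) = -8*131 + 2*(4 + 3)**2 = -1048 + 2*7**2 = -1048 + 2*49 = -1048 + 98 = -950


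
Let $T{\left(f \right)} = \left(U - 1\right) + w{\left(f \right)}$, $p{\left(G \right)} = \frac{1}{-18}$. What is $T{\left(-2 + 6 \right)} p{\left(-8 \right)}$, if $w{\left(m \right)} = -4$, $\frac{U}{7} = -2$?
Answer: $\frac{19}{18} \approx 1.0556$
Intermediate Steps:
$U = -14$ ($U = 7 \left(-2\right) = -14$)
$p{\left(G \right)} = - \frac{1}{18}$
$T{\left(f \right)} = -19$ ($T{\left(f \right)} = \left(-14 - 1\right) - 4 = -15 - 4 = -19$)
$T{\left(-2 + 6 \right)} p{\left(-8 \right)} = \left(-19\right) \left(- \frac{1}{18}\right) = \frac{19}{18}$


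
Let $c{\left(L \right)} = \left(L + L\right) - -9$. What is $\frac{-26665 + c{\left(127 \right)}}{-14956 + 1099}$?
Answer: $\frac{26402}{13857} \approx 1.9053$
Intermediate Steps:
$c{\left(L \right)} = 9 + 2 L$ ($c{\left(L \right)} = 2 L + 9 = 9 + 2 L$)
$\frac{-26665 + c{\left(127 \right)}}{-14956 + 1099} = \frac{-26665 + \left(9 + 2 \cdot 127\right)}{-14956 + 1099} = \frac{-26665 + \left(9 + 254\right)}{-13857} = \left(-26665 + 263\right) \left(- \frac{1}{13857}\right) = \left(-26402\right) \left(- \frac{1}{13857}\right) = \frac{26402}{13857}$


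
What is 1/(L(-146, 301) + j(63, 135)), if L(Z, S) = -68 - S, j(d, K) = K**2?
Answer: 1/17856 ≈ 5.6004e-5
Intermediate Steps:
1/(L(-146, 301) + j(63, 135)) = 1/((-68 - 1*301) + 135**2) = 1/((-68 - 301) + 18225) = 1/(-369 + 18225) = 1/17856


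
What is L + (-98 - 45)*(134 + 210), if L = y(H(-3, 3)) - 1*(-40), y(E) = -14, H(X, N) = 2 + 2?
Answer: -49166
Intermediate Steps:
H(X, N) = 4
L = 26 (L = -14 - 1*(-40) = -14 + 40 = 26)
L + (-98 - 45)*(134 + 210) = 26 + (-98 - 45)*(134 + 210) = 26 - 143*344 = 26 - 49192 = -49166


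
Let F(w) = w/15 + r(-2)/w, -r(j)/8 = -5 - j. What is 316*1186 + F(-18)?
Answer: 5621602/15 ≈ 3.7477e+5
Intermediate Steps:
r(j) = 40 + 8*j (r(j) = -8*(-5 - j) = 40 + 8*j)
F(w) = 24/w + w/15 (F(w) = w/15 + (40 + 8*(-2))/w = w*(1/15) + (40 - 16)/w = w/15 + 24/w = 24/w + w/15)
316*1186 + F(-18) = 316*1186 + (24/(-18) + (1/15)*(-18)) = 374776 + (24*(-1/18) - 6/5) = 374776 + (-4/3 - 6/5) = 374776 - 38/15 = 5621602/15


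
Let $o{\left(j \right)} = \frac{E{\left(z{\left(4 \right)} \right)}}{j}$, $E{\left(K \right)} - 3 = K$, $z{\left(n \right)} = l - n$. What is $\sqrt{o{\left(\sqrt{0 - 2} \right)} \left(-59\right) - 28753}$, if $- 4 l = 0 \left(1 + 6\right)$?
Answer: $\frac{\sqrt{-115012 - 118 i \sqrt{2}}}{2} \approx 0.12302 - 169.57 i$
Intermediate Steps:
$l = 0$ ($l = - \frac{0 \left(1 + 6\right)}{4} = - \frac{0 \cdot 7}{4} = \left(- \frac{1}{4}\right) 0 = 0$)
$z{\left(n \right)} = - n$ ($z{\left(n \right)} = 0 - n = - n$)
$E{\left(K \right)} = 3 + K$
$o{\left(j \right)} = - \frac{1}{j}$ ($o{\left(j \right)} = \frac{3 - 4}{j} = - \frac{1}{j}$)
$\sqrt{o{\left(\sqrt{0 - 2} \right)} \left(-59\right) - 28753} = \sqrt{- \frac{1}{\sqrt{0 - 2}} \left(-59\right) - 28753} = \sqrt{- \frac{1}{\sqrt{-2}} \left(-59\right) - 28753} = \sqrt{- \frac{1}{i \sqrt{2}} \left(-59\right) - 28753} = \sqrt{- \frac{\left(-1\right) i \sqrt{2}}{2} \left(-59\right) - 28753} = \sqrt{\frac{i \sqrt{2}}{2} \left(-59\right) - 28753} = \sqrt{- \frac{59 i \sqrt{2}}{2} - 28753} = \sqrt{-28753 - \frac{59 i \sqrt{2}}{2}}$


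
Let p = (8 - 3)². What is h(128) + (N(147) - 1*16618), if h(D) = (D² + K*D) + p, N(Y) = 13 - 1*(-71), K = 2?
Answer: 131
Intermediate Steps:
p = 25 (p = 5² = 25)
N(Y) = 84 (N(Y) = 13 + 71 = 84)
h(D) = 25 + D² + 2*D (h(D) = (D² + 2*D) + 25 = 25 + D² + 2*D)
h(128) + (N(147) - 1*16618) = (25 + 128² + 2*128) + (84 - 1*16618) = (25 + 16384 + 256) + (84 - 16618) = 16665 - 16534 = 131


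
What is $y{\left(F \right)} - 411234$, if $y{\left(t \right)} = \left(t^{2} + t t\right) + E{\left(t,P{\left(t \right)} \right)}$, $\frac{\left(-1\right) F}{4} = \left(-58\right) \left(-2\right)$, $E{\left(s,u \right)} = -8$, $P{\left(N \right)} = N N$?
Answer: $19350$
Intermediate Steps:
$P{\left(N \right)} = N^{2}$
$F = -464$ ($F = - 4 \left(\left(-58\right) \left(-2\right)\right) = \left(-4\right) 116 = -464$)
$y{\left(t \right)} = -8 + 2 t^{2}$ ($y{\left(t \right)} = \left(t^{2} + t t\right) - 8 = \left(t^{2} + t^{2}\right) - 8 = 2 t^{2} - 8 = -8 + 2 t^{2}$)
$y{\left(F \right)} - 411234 = \left(-8 + 2 \left(-464\right)^{2}\right) - 411234 = \left(-8 + 2 \cdot 215296\right) - 411234 = \left(-8 + 430592\right) - 411234 = 430584 - 411234 = 19350$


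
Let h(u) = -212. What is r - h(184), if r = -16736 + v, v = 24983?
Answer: 8459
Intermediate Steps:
r = 8247 (r = -16736 + 24983 = 8247)
r - h(184) = 8247 - 1*(-212) = 8247 + 212 = 8459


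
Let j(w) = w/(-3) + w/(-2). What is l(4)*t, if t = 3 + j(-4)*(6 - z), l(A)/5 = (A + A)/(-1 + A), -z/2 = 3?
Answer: 1720/3 ≈ 573.33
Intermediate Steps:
z = -6 (z = -2*3 = -6)
j(w) = -5*w/6 (j(w) = w*(-⅓) + w*(-½) = -w/3 - w/2 = -5*w/6)
l(A) = 10*A/(-1 + A) (l(A) = 5*((A + A)/(-1 + A)) = 5*((2*A)/(-1 + A)) = 5*(2*A/(-1 + A)) = 10*A/(-1 + A))
t = 43 (t = 3 + (-⅚*(-4))*(6 - 1*(-6)) = 3 + 10*(6 + 6)/3 = 3 + (10/3)*12 = 3 + 40 = 43)
l(4)*t = (10*4/(-1 + 4))*43 = (10*4/3)*43 = (10*4*(⅓))*43 = (40/3)*43 = 1720/3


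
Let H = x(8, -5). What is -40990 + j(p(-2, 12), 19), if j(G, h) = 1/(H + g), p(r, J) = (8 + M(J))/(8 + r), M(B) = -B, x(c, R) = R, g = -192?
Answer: -8075031/197 ≈ -40990.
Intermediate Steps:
H = -5
p(r, J) = (8 - J)/(8 + r)
j(G, h) = -1/197 (j(G, h) = 1/(-5 - 192) = 1/(-197) = -1/197)
-40990 + j(p(-2, 12), 19) = -40990 - 1/197 = -8075031/197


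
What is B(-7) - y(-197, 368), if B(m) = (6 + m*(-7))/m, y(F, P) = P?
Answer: -2631/7 ≈ -375.86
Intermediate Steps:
B(m) = (6 - 7*m)/m
B(-7) - y(-197, 368) = (-7 + 6/(-7)) - 1*368 = (-7 + 6*(-⅐)) - 368 = (-7 - 6/7) - 368 = -55/7 - 368 = -2631/7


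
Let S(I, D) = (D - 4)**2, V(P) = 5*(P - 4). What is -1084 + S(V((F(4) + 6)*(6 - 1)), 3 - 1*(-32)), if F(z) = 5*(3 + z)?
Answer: -123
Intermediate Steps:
F(z) = 15 + 5*z
V(P) = -20 + 5*P (V(P) = 5*(-4 + P) = -20 + 5*P)
S(I, D) = (-4 + D)**2
-1084 + S(V((F(4) + 6)*(6 - 1)), 3 - 1*(-32)) = -1084 + (-4 + (3 - 1*(-32)))**2 = -1084 + (-4 + (3 + 32))**2 = -1084 + (-4 + 35)**2 = -1084 + 31**2 = -1084 + 961 = -123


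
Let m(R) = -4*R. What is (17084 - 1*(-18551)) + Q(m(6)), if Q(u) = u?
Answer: 35611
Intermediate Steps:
(17084 - 1*(-18551)) + Q(m(6)) = (17084 - 1*(-18551)) - 4*6 = (17084 + 18551) - 24 = 35635 - 24 = 35611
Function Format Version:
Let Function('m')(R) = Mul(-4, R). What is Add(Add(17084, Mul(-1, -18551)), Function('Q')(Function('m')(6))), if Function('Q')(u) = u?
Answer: 35611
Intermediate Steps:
Add(Add(17084, Mul(-1, -18551)), Function('Q')(Function('m')(6))) = Add(Add(17084, Mul(-1, -18551)), Mul(-4, 6)) = Add(Add(17084, 18551), -24) = Add(35635, -24) = 35611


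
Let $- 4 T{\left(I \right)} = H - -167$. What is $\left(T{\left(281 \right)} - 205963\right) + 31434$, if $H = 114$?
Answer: $- \frac{698397}{4} \approx -1.746 \cdot 10^{5}$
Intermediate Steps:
$T{\left(I \right)} = - \frac{281}{4}$ ($T{\left(I \right)} = - \frac{114 - -167}{4} = - \frac{114 + 167}{4} = \left(- \frac{1}{4}\right) 281 = - \frac{281}{4}$)
$\left(T{\left(281 \right)} - 205963\right) + 31434 = \left(- \frac{281}{4} - 205963\right) + 31434 = - \frac{824133}{4} + 31434 = - \frac{698397}{4}$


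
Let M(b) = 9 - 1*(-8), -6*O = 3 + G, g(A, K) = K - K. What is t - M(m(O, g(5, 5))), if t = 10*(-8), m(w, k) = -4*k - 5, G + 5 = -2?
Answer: -97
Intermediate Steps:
G = -7 (G = -5 - 2 = -7)
g(A, K) = 0
O = 2/3 (O = -(3 - 7)/6 = -1/6*(-4) = 2/3 ≈ 0.66667)
m(w, k) = -5 - 4*k
t = -80
M(b) = 17 (M(b) = 9 + 8 = 17)
t - M(m(O, g(5, 5))) = -80 - 1*17 = -80 - 17 = -97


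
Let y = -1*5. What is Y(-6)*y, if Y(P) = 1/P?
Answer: ⅚ ≈ 0.83333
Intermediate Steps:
Y(P) = 1/P
y = -5
Y(-6)*y = -5/(-6) = -⅙*(-5) = ⅚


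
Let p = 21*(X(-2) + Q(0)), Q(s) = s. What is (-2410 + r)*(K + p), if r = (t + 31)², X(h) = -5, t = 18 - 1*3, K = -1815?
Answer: 564480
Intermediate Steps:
t = 15 (t = 18 - 3 = 15)
p = -105 (p = 21*(-5 + 0) = 21*(-5) = -105)
r = 2116 (r = (15 + 31)² = 46² = 2116)
(-2410 + r)*(K + p) = (-2410 + 2116)*(-1815 - 105) = -294*(-1920) = 564480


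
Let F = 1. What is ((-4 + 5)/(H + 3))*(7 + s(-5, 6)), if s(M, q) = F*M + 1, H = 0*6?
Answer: 1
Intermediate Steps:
H = 0
s(M, q) = 1 + M (s(M, q) = 1*M + 1 = M + 1 = 1 + M)
((-4 + 5)/(H + 3))*(7 + s(-5, 6)) = ((-4 + 5)/(0 + 3))*(7 + (1 - 5)) = (1/3)*(7 - 4) = (1*(1/3))*3 = (1/3)*3 = 1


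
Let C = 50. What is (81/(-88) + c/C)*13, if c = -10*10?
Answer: -3341/88 ≈ -37.966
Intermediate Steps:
c = -100
(81/(-88) + c/C)*13 = (81/(-88) - 100/50)*13 = (81*(-1/88) - 100*1/50)*13 = (-81/88 - 2)*13 = -257/88*13 = -3341/88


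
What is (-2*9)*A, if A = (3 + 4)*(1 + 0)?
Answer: -126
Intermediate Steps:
A = 7 (A = 7*1 = 7)
(-2*9)*A = -2*9*7 = -18*7 = -126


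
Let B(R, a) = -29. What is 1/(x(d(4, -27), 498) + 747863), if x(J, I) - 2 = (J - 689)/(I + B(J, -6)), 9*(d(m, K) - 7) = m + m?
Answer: 4221/3156732035 ≈ 1.3371e-6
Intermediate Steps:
d(m, K) = 7 + 2*m/9 (d(m, K) = 7 + (m + m)/9 = 7 + (2*m)/9 = 7 + 2*m/9)
x(J, I) = 2 + (-689 + J)/(-29 + I) (x(J, I) = 2 + (J - 689)/(I - 29) = 2 + (-689 + J)/(-29 + I))
1/(x(d(4, -27), 498) + 747863) = 1/((-747 + (7 + (2/9)*4) + 2*498)/(-29 + 498) + 747863) = 1/((-747 + (7 + 8/9) + 996)/469 + 747863) = 1/((-747 + 71/9 + 996)/469 + 747863) = 1/((1/469)*(2312/9) + 747863) = 1/(2312/4221 + 747863) = 1/(3156732035/4221) = 4221/3156732035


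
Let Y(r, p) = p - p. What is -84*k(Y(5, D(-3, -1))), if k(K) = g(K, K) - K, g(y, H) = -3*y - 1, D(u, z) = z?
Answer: 84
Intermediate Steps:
g(y, H) = -1 - 3*y
Y(r, p) = 0
k(K) = -1 - 4*K (k(K) = (-1 - 3*K) - K = -1 - 4*K)
-84*k(Y(5, D(-3, -1))) = -84*(-1 - 4*0) = -84*(-1 + 0) = -84*(-1) = 84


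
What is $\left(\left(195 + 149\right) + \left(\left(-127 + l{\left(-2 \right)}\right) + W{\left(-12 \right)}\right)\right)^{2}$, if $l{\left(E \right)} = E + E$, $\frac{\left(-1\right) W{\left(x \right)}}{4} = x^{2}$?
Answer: $131769$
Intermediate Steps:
$W{\left(x \right)} = - 4 x^{2}$
$l{\left(E \right)} = 2 E$
$\left(\left(195 + 149\right) + \left(\left(-127 + l{\left(-2 \right)}\right) + W{\left(-12 \right)}\right)\right)^{2} = \left(\left(195 + 149\right) + \left(\left(-127 + 2 \left(-2\right)\right) - 4 \left(-12\right)^{2}\right)\right)^{2} = \left(344 - 707\right)^{2} = \left(-363\right)^{2} = 131769$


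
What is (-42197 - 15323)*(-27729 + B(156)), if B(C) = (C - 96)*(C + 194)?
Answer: 387052080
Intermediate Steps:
B(C) = (-96 + C)*(194 + C)
(-42197 - 15323)*(-27729 + B(156)) = (-42197 - 15323)*(-27729 + (-18624 + 156² + 98*156)) = -57520*(-27729 + (-18624 + 24336 + 15288)) = -57520*(-27729 + 21000) = -57520*(-6729) = 387052080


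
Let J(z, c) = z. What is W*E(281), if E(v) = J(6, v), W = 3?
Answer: 18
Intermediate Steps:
E(v) = 6
W*E(281) = 3*6 = 18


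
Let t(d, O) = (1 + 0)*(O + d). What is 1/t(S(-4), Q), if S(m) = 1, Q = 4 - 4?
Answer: 1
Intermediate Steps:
Q = 0
t(d, O) = O + d (t(d, O) = 1*(O + d) = O + d)
1/t(S(-4), Q) = 1/(0 + 1) = 1/1 = 1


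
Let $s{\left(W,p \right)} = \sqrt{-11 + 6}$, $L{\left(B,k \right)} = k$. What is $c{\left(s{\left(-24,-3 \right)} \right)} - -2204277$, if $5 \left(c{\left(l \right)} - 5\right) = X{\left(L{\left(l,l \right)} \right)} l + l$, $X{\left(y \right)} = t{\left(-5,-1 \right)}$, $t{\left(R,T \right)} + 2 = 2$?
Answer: $2204282 + \frac{i \sqrt{5}}{5} \approx 2.2043 \cdot 10^{6} + 0.44721 i$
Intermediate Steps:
$t{\left(R,T \right)} = 0$ ($t{\left(R,T \right)} = -2 + 2 = 0$)
$X{\left(y \right)} = 0$
$s{\left(W,p \right)} = i \sqrt{5}$ ($s{\left(W,p \right)} = \sqrt{-5} = i \sqrt{5}$)
$c{\left(l \right)} = 5 + \frac{l}{5}$ ($c{\left(l \right)} = 5 + \frac{0 l + l}{5} = 5 + \frac{0 + l}{5} = 5 + \frac{l}{5}$)
$c{\left(s{\left(-24,-3 \right)} \right)} - -2204277 = \left(5 + \frac{i \sqrt{5}}{5}\right) - -2204277 = \left(5 + \frac{i \sqrt{5}}{5}\right) + 2204277 = 2204282 + \frac{i \sqrt{5}}{5}$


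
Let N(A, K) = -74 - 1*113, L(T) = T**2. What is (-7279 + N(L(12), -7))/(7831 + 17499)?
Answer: -3733/12665 ≈ -0.29475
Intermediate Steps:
N(A, K) = -187 (N(A, K) = -74 - 113 = -187)
(-7279 + N(L(12), -7))/(7831 + 17499) = (-7279 - 187)/(7831 + 17499) = -7466/25330 = -7466*1/25330 = -3733/12665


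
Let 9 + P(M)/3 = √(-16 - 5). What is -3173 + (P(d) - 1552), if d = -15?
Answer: -4752 + 3*I*√21 ≈ -4752.0 + 13.748*I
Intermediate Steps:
P(M) = -27 + 3*I*√21 (P(M) = -27 + 3*√(-16 - 5) = -27 + 3*√(-21) = -27 + 3*(I*√21) = -27 + 3*I*√21)
-3173 + (P(d) - 1552) = -3173 + ((-27 + 3*I*√21) - 1552) = -3173 + (-1579 + 3*I*√21) = -4752 + 3*I*√21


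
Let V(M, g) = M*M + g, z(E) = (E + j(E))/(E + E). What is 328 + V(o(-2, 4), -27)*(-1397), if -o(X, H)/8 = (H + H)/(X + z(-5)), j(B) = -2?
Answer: -565781257/169 ≈ -3.3478e+6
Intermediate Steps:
z(E) = (-2 + E)/(2*E) (z(E) = (E - 2)/(E + E) = (-2 + E)/((2*E)) = (-2 + E)*(1/(2*E)) = (-2 + E)/(2*E))
o(X, H) = -16*H/(7/10 + X) (o(X, H) = -8*(H + H)/(X + (½)*(-2 - 5)/(-5)) = -8*2*H/(X + (½)*(-⅕)*(-7)) = -8*2*H/(X + 7/10) = -8*2*H/(7/10 + X) = -16*H/(7/10 + X))
V(M, g) = g + M² (V(M, g) = M² + g = g + M²)
328 + V(o(-2, 4), -27)*(-1397) = 328 + (-27 + (-160*4/(7 + 10*(-2)))²)*(-1397) = 328 + (-27 + (-160*4/(7 - 20))²)*(-1397) = 328 + (-27 + (-160*4/(-13))²)*(-1397) = 328 + (-27 + (-160*4*(-1/13))²)*(-1397) = 328 + (-27 + (640/13)²)*(-1397) = 328 + (-27 + 409600/169)*(-1397) = 328 + (405037/169)*(-1397) = 328 - 565836689/169 = -565781257/169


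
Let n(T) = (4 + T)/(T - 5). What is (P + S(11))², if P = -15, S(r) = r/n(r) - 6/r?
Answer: 375769/3025 ≈ 124.22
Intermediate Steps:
n(T) = (4 + T)/(-5 + T)
S(r) = -6/r + r*(-5 + r)/(4 + r) (S(r) = r/(((4 + r)/(-5 + r))) - 6/r = r*((-5 + r)/(4 + r)) - 6/r = r*(-5 + r)/(4 + r) - 6/r = -6/r + r*(-5 + r)/(4 + r))
(P + S(11))² = (-15 + (-24 - 6*11 + 11²*(-5 + 11))/(11*(4 + 11)))² = (-15 + (1/11)*(-24 - 66 + 121*6)/15)² = (-15 + (1/11)*(1/15)*(-24 - 66 + 726))² = (-15 + (1/11)*(1/15)*636)² = (-15 + 212/55)² = (-613/55)² = 375769/3025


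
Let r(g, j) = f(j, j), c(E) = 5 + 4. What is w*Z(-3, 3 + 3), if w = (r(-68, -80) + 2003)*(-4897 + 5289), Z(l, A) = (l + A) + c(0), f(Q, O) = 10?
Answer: 9469152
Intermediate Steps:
c(E) = 9
r(g, j) = 10
Z(l, A) = 9 + A + l (Z(l, A) = (l + A) + 9 = (A + l) + 9 = 9 + A + l)
w = 789096 (w = (10 + 2003)*(-4897 + 5289) = 2013*392 = 789096)
w*Z(-3, 3 + 3) = 789096*(9 + (3 + 3) - 3) = 789096*(9 + 6 - 3) = 789096*12 = 9469152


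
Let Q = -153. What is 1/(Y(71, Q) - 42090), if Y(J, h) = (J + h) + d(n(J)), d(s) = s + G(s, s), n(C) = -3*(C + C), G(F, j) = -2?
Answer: -1/42600 ≈ -2.3474e-5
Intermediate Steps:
n(C) = -6*C
d(s) = -2 + s (d(s) = s - 2 = -2 + s)
Y(J, h) = -2 + h - 5*J (Y(J, h) = (J + h) + (-2 - 6*J) = -2 + h - 5*J)
1/(Y(71, Q) - 42090) = 1/((-2 - 153 - 5*71) - 42090) = 1/((-2 - 153 - 355) - 42090) = 1/(-510 - 42090) = 1/(-42600) = -1/42600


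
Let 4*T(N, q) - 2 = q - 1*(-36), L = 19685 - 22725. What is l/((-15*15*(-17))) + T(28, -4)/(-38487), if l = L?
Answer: -15604399/19628370 ≈ -0.79499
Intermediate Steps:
L = -3040
l = -3040
T(N, q) = 19/2 + q/4 (T(N, q) = ½ + (q - 1*(-36))/4 = ½ + (q + 36)/4 = ½ + (36 + q)/4 = ½ + (9 + q/4) = 19/2 + q/4)
l/((-15*15*(-17))) + T(28, -4)/(-38487) = -3040/(-15*15*(-17)) + (19/2 + (¼)*(-4))/(-38487) = -3040/((-225*(-17))) + (19/2 - 1)*(-1/38487) = -3040/3825 + (17/2)*(-1/38487) = -3040*1/3825 - 17/76974 = -608/765 - 17/76974 = -15604399/19628370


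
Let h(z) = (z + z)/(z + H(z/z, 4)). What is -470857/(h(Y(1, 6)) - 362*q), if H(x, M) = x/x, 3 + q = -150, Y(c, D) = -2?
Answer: -470857/55390 ≈ -8.5008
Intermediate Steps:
q = -153 (q = -3 - 150 = -153)
H(x, M) = 1
h(z) = 2*z/(1 + z) (h(z) = (z + z)/(z + 1) = (2*z)/(1 + z) = 2*z/(1 + z))
-470857/(h(Y(1, 6)) - 362*q) = -470857/(2*(-2)/(1 - 2) - 362*(-153)) = -470857/(2*(-2)/(-1) + 55386) = -470857/(2*(-2)*(-1) + 55386) = -470857/(4 + 55386) = -470857/55390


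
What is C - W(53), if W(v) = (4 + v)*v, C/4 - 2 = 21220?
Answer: 81867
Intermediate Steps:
C = 84888 (C = 8 + 4*21220 = 8 + 84880 = 84888)
W(v) = v*(4 + v)
C - W(53) = 84888 - 53*(4 + 53) = 84888 - 53*57 = 84888 - 1*3021 = 84888 - 3021 = 81867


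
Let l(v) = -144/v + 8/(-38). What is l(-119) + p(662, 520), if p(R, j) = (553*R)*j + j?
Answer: 430415809900/2261 ≈ 1.9037e+8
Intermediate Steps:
p(R, j) = j + 553*R*j (p(R, j) = 553*R*j + j = j + 553*R*j)
l(v) = -4/19 - 144/v (l(v) = -144/v + 8*(-1/38) = -144/v - 4/19 = -4/19 - 144/v)
l(-119) + p(662, 520) = (-4/19 - 144/(-119)) + 520*(1 + 553*662) = (-4/19 - 144*(-1/119)) + 520*(1 + 366086) = (-4/19 + 144/119) + 520*366087 = 2260/2261 + 190365240 = 430415809900/2261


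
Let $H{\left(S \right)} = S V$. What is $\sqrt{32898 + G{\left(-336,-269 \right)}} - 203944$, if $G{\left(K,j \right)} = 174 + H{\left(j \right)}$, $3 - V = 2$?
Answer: $-203944 + \sqrt{32803} \approx -2.0376 \cdot 10^{5}$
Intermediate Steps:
$V = 1$ ($V = 3 - 2 = 1$)
$H{\left(S \right)} = S$ ($H{\left(S \right)} = S 1 = S$)
$G{\left(K,j \right)} = 174 + j$
$\sqrt{32898 + G{\left(-336,-269 \right)}} - 203944 = \sqrt{32898 + \left(174 - 269\right)} - 203944 = \sqrt{32898 - 95} - 203944 = \sqrt{32803} - 203944 = -203944 + \sqrt{32803}$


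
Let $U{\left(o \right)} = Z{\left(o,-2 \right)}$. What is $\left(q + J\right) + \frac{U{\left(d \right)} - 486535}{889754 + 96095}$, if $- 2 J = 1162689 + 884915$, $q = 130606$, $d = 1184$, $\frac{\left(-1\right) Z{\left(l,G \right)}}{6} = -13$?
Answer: $- \frac{880556869861}{985849} \approx -8.932 \cdot 10^{5}$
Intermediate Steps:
$Z{\left(l,G \right)} = 78$ ($Z{\left(l,G \right)} = \left(-6\right) \left(-13\right) = 78$)
$U{\left(o \right)} = 78$
$J = -1023802$ ($J = - \frac{1162689 + 884915}{2} = \left(- \frac{1}{2}\right) 2047604 = -1023802$)
$\left(q + J\right) + \frac{U{\left(d \right)} - 486535}{889754 + 96095} = \left(130606 - 1023802\right) + \frac{78 - 486535}{889754 + 96095} = -893196 - \frac{486457}{985849} = - \frac{880556869861}{985849}$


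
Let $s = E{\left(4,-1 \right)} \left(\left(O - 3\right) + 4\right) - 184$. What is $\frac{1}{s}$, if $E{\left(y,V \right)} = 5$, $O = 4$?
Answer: $- \frac{1}{159} \approx -0.0062893$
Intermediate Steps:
$s = -159$ ($s = 5 \left(\left(4 - 3\right) + 4\right) - 184 = 5 \left(1 + 4\right) - 184 = 5 \cdot 5 - 184 = 25 - 184 = -159$)
$\frac{1}{s} = \frac{1}{-159} = - \frac{1}{159}$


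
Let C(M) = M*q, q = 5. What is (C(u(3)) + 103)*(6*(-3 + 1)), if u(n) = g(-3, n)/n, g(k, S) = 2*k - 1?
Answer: -1096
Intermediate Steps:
g(k, S) = -1 + 2*k
u(n) = -7/n (u(n) = (-1 + 2*(-3))/n = (-1 - 6)/n = -7/n)
C(M) = 5*M (C(M) = M*5 = 5*M)
(C(u(3)) + 103)*(6*(-3 + 1)) = (5*(-7/3) + 103)*(6*(-3 + 1)) = (5*(-7*1/3) + 103)*(6*(-2)) = (5*(-7/3) + 103)*(-12) = (-35/3 + 103)*(-12) = (274/3)*(-12) = -1096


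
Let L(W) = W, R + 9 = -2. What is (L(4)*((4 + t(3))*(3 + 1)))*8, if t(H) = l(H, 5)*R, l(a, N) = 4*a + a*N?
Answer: -37504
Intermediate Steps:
R = -11 (R = -9 - 2 = -11)
l(a, N) = 4*a + N*a
t(H) = -99*H (t(H) = (H*(4 + 5))*(-11) = (H*9)*(-11) = (9*H)*(-11) = -99*H)
(L(4)*((4 + t(3))*(3 + 1)))*8 = (4*((4 - 99*3)*(3 + 1)))*8 = (4*((4 - 297)*4))*8 = (4*(-293*4))*8 = (4*(-1172))*8 = -4688*8 = -37504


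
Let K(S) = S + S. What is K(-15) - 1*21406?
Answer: -21436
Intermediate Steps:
K(S) = 2*S
K(-15) - 1*21406 = 2*(-15) - 1*21406 = -30 - 21406 = -21436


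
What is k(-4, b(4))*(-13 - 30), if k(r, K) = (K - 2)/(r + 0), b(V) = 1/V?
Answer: -301/16 ≈ -18.813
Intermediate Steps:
k(r, K) = (-2 + K)/r
k(-4, b(4))*(-13 - 30) = ((-2 + 1/4)/(-4))*(-13 - 30) = -(-2 + ¼)/4*(-43) = -¼*(-7/4)*(-43) = (7/16)*(-43) = -301/16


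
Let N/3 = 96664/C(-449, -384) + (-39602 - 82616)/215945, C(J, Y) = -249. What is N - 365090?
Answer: -6564571423912/17923435 ≈ -3.6626e+5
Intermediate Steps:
N = -20904539762/17923435 (N = 3*(96664/(-249) + (-39602 - 82616)/215945) = 3*(96664*(-1/249) - 122218*1/215945) = 3*(-96664/249 - 122218/215945) = 3*(-20904539762/53770305) = -20904539762/17923435 ≈ -1166.3)
N - 365090 = -20904539762/17923435 - 365090 = -6564571423912/17923435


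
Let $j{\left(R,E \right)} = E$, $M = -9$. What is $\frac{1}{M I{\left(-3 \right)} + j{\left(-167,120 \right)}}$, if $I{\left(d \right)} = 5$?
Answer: $\frac{1}{75} \approx 0.013333$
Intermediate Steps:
$\frac{1}{M I{\left(-3 \right)} + j{\left(-167,120 \right)}} = \frac{1}{\left(-9\right) 5 + 120} = \frac{1}{-45 + 120} = \frac{1}{75}$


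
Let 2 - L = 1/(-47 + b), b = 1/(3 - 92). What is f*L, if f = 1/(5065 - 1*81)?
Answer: 8457/20853056 ≈ 0.00040555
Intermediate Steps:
f = 1/4984 (f = 1/(5065 - 81) = 1/4984 ≈ 0.00020064)
b = -1/89 (b = 1/(-89) = -1/89 ≈ -0.011236)
L = 8457/4184 (L = 2 - 1/(-47 - 1/89) = 2 - 1/(-4184/89) = 2 - 1*(-89/4184) = 2 + 89/4184 = 8457/4184 ≈ 2.0213)
f*L = (1/4984)*(8457/4184) = 8457/20853056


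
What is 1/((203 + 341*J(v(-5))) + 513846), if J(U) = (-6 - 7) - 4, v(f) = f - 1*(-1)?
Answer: 1/508252 ≈ 1.9675e-6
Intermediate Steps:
v(f) = 1 + f (v(f) = f + 1 = 1 + f)
J(U) = -17 (J(U) = -13 - 4 = -17)
1/((203 + 341*J(v(-5))) + 513846) = 1/((203 + 341*(-17)) + 513846) = 1/((203 - 5797) + 513846) = 1/(-5594 + 513846) = 1/508252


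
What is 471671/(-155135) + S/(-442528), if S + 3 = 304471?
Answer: -63990316867/17162895320 ≈ -3.7284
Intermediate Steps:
S = 304468 (S = -3 + 304471 = 304468)
471671/(-155135) + S/(-442528) = 471671/(-155135) + 304468/(-442528) = 471671*(-1/155135) + 304468*(-1/442528) = -471671/155135 - 76117/110632 = -63990316867/17162895320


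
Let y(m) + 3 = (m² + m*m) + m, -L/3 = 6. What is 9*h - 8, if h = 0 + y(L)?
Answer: 5635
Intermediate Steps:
L = -18 (L = -3*6 = -18)
y(m) = -3 + m + 2*m² (y(m) = -3 + ((m² + m*m) + m) = -3 + ((m² + m²) + m) = -3 + (2*m² + m) = -3 + (m + 2*m²) = -3 + m + 2*m²)
h = 627 (h = 0 + (-3 - 18 + 2*(-18)²) = 0 + (-3 - 18 + 2*324) = 0 + (-3 - 18 + 648) = 0 + 627 = 627)
9*h - 8 = 9*627 - 8 = 5643 - 8 = 5635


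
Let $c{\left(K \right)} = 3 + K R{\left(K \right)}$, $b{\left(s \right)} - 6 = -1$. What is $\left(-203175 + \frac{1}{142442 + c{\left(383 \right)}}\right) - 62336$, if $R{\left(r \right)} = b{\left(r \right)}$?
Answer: $- \frac{38329167959}{144360} \approx -2.6551 \cdot 10^{5}$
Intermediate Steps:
$b{\left(s \right)} = 5$ ($b{\left(s \right)} = 6 - 1 = 5$)
$R{\left(r \right)} = 5$
$c{\left(K \right)} = 3 + 5 K$ ($c{\left(K \right)} = 3 + K 5 = 3 + 5 K$)
$\left(-203175 + \frac{1}{142442 + c{\left(383 \right)}}\right) - 62336 = \left(-203175 + \frac{1}{142442 + \left(3 + 5 \cdot 383\right)}\right) - 62336 = \left(-203175 + \frac{1}{142442 + \left(3 + 1915\right)}\right) - 62336 = \left(-203175 + \frac{1}{142442 + 1918}\right) - 62336 = \left(-203175 + \frac{1}{144360}\right) - 62336 = - \frac{29330342999}{144360} - 62336 = - \frac{38329167959}{144360}$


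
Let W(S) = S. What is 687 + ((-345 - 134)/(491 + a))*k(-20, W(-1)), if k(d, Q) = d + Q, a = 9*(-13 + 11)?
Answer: 335010/473 ≈ 708.27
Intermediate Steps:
a = -18 (a = 9*(-2) = -18)
k(d, Q) = Q + d
687 + ((-345 - 134)/(491 + a))*k(-20, W(-1)) = 687 + ((-345 - 134)/(491 - 18))*(-1 - 20) = 687 - 479/473*(-21) = 687 + 10059/473 = 335010/473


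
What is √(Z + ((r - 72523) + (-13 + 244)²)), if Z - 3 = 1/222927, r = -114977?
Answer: I*√6666082658699817/222927 ≈ 366.25*I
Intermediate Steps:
Z = 668782/222927 (Z = 3 + 1/222927 = 668782/222927 ≈ 3.0000)
√(Z + ((r - 72523) + (-13 + 244)²)) = √(668782/222927 + ((-114977 - 72523) + (-13 + 244)²)) = √(668782/222927 + (-187500 + 231²)) = √(668782/222927 + (-187500 + 53361)) = √(668782/222927 - 134139) = √(-29902536071/222927) = I*√6666082658699817/222927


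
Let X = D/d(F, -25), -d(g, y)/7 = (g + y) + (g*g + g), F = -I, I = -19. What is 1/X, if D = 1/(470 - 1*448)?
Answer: -57596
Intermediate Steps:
F = 19 (F = -1*(-19) = 19)
d(g, y) = -14*g - 7*y - 7*g**2 (d(g, y) = -7*((g + y) + (g*g + g)) = -7*((g + y) + (g**2 + g)) = -7*((g + y) + (g + g**2)) = -7*(y + g**2 + 2*g) = -14*g - 7*y - 7*g**2)
D = 1/22 (D = 1/(470 - 448) = 1/22 ≈ 0.045455)
X = -1/57596 (X = 1/(22*(-14*19 - 7*(-25) - 7*19**2)) = 1/(22*(-266 + 175 - 7*361)) = 1/(22*(-266 + 175 - 2527)) = (1/22)/(-2618) = (1/22)*(-1/2618) = -1/57596 ≈ -1.7362e-5)
1/X = 1/(-1/57596) = -57596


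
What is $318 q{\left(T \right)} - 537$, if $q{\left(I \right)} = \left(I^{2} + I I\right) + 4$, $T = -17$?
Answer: $184539$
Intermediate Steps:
$q{\left(I \right)} = 4 + 2 I^{2}$ ($q{\left(I \right)} = \left(I^{2} + I^{2}\right) + 4 = 2 I^{2} + 4 = 4 + 2 I^{2}$)
$318 q{\left(T \right)} - 537 = 318 \left(4 + 2 \left(-17\right)^{2}\right) - 537 = 318 \left(4 + 2 \cdot 289\right) - 537 = 318 \left(4 + 578\right) - 537 = 318 \cdot 582 - 537 = 185076 - 537 = 184539$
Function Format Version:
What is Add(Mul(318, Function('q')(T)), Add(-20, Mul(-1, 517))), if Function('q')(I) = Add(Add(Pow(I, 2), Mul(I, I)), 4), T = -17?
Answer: 184539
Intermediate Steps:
Function('q')(I) = Add(4, Mul(2, Pow(I, 2))) (Function('q')(I) = Add(Add(Pow(I, 2), Pow(I, 2)), 4) = Add(Mul(2, Pow(I, 2)), 4) = Add(4, Mul(2, Pow(I, 2))))
Add(Mul(318, Function('q')(T)), Add(-20, Mul(-1, 517))) = Add(Mul(318, Add(4, Mul(2, Pow(-17, 2)))), Add(-20, Mul(-1, 517))) = Add(Mul(318, Add(4, Mul(2, 289))), Add(-20, -517)) = Add(Mul(318, Add(4, 578)), -537) = Add(Mul(318, 582), -537) = Add(185076, -537) = 184539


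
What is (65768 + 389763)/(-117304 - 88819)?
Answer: -455531/206123 ≈ -2.2100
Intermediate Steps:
(65768 + 389763)/(-117304 - 88819) = 455531/(-206123) = 455531*(-1/206123) = -455531/206123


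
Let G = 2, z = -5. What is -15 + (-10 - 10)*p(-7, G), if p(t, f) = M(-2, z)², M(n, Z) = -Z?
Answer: -515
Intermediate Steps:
p(t, f) = 25 (p(t, f) = (-1*(-5))² = 5² = 25)
-15 + (-10 - 10)*p(-7, G) = -15 + (-10 - 10)*25 = -15 - 20*25 = -15 - 500 = -515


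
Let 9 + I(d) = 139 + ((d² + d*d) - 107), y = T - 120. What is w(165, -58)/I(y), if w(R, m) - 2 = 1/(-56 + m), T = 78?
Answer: 227/404814 ≈ 0.00056075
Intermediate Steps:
y = -42 (y = 78 - 120 = -42)
w(R, m) = 2 + 1/(-56 + m)
I(d) = 23 + 2*d² (I(d) = -9 + (139 + ((d² + d*d) - 107)) = -9 + (139 + ((d² + d²) - 107)) = -9 + (139 + (2*d² - 107)) = -9 + (139 + (-107 + 2*d²)) = -9 + (32 + 2*d²) = 23 + 2*d²)
w(165, -58)/I(y) = ((-111 + 2*(-58))/(-56 - 58))/(23 + 2*(-42)²) = ((-111 - 116)/(-114))/(23 + 2*1764) = (-1/114*(-227))/(23 + 3528) = (227/114)/3551 = (227/114)*(1/3551) = 227/404814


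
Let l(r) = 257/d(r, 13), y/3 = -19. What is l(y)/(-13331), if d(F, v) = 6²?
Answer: -257/479916 ≈ -0.00053551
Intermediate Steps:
y = -57 (y = 3*(-19) = -57)
d(F, v) = 36
l(r) = 257/36
l(y)/(-13331) = (257/36)/(-13331) = (257/36)*(-1/13331) = -257/479916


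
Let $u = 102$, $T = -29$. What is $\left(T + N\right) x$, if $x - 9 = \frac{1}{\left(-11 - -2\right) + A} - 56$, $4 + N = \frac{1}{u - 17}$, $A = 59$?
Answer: $\frac{3293298}{2125} \approx 1549.8$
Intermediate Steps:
$N = - \frac{339}{85}$ ($N = -4 + \frac{1}{102 - 17} = -4 + \frac{1}{85} = - \frac{339}{85} \approx -3.9882$)
$x = - \frac{2349}{50}$ ($x = 9 - \left(56 - \frac{1}{\left(-11 - -2\right) + 59}\right) = 9 - \left(56 - \frac{1}{\left(-11 + 2\right) + 59}\right) = 9 - \left(56 - \frac{1}{-9 + 59}\right) = 9 - \left(56 - \frac{1}{50}\right) = 9 + \left(\frac{1}{50} - 56\right) = 9 - \frac{2799}{50} = - \frac{2349}{50} \approx -46.98$)
$\left(T + N\right) x = \left(-29 - \frac{339}{85}\right) \left(- \frac{2349}{50}\right) = \left(- \frac{2804}{85}\right) \left(- \frac{2349}{50}\right) = \frac{3293298}{2125}$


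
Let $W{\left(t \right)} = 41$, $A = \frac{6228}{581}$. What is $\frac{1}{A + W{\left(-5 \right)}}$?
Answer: $\frac{581}{30049} \approx 0.019335$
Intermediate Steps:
$A = \frac{6228}{581}$ ($A = 6228 \cdot \frac{1}{581} = \frac{6228}{581} \approx 10.719$)
$\frac{1}{A + W{\left(-5 \right)}} = \frac{1}{\frac{6228}{581} + 41} = \frac{1}{\frac{30049}{581}} = \frac{581}{30049}$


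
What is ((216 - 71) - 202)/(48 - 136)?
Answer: 57/88 ≈ 0.64773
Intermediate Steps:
((216 - 71) - 202)/(48 - 136) = (145 - 202)/(-88) = -57*(-1/88) = 57/88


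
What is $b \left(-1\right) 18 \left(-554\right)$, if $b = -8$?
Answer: $-79776$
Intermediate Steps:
$b \left(-1\right) 18 \left(-554\right) = \left(-8\right) \left(-1\right) 18 \left(-554\right) = 8 \left(-9972\right) = -79776$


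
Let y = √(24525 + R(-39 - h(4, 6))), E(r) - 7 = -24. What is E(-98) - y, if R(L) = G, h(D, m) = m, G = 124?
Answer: -174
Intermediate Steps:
E(r) = -17 (E(r) = 7 - 24 = -17)
R(L) = 124
y = 157 (y = √(24525 + 124) = √24649 = 157)
E(-98) - y = -17 - 1*157 = -17 - 157 = -174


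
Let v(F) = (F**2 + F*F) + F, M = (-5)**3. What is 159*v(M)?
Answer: 4948875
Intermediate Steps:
M = -125
v(F) = F + 2*F**2 (v(F) = (F**2 + F**2) + F = 2*F**2 + F = F + 2*F**2)
159*v(M) = 159*(-125*(1 + 2*(-125))) = 159*(-125*(1 - 250)) = 159*(-125*(-249)) = 159*31125 = 4948875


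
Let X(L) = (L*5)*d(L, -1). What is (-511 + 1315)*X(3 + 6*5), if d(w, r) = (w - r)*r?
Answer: -4510440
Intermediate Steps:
d(w, r) = r*(w - r)
X(L) = 5*L*(-1 - L) (X(L) = (L*5)*(-(L - 1*(-1))) = (5*L)*(-(L + 1)) = (5*L)*(-(1 + L)) = (5*L)*(-1 - L) = 5*L*(-1 - L))
(-511 + 1315)*X(3 + 6*5) = (-511 + 1315)*(-5*(3 + 6*5)*(1 + (3 + 6*5))) = 804*(-5*(3 + 30)*(1 + (3 + 30))) = 804*(-5*33*(1 + 33)) = 804*(-5*33*34) = 804*(-5610) = -4510440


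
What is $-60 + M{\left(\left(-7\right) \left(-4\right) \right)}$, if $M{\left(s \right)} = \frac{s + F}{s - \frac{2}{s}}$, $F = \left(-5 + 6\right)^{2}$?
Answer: $- \frac{23054}{391} \approx -58.962$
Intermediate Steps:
$F = 1$ ($F = 1^{2} = 1$)
$M{\left(s \right)} = \frac{1 + s}{s - \frac{2}{s}}$ ($M{\left(s \right)} = \frac{s + 1}{s - \frac{2}{s}} = \frac{1 + s}{s - \frac{2}{s}}$)
$-60 + M{\left(\left(-7\right) \left(-4\right) \right)} = -60 + \frac{\left(-7\right) \left(-4\right) \left(1 - -28\right)}{-2 + \left(\left(-7\right) \left(-4\right)\right)^{2}} = -60 + \frac{28 \left(1 + 28\right)}{-2 + 28^{2}} = -60 + 28 \frac{1}{-2 + 784} \cdot 29 = -60 + 28 \cdot \frac{1}{782} \cdot 29 = -60 + \frac{406}{391} = - \frac{23054}{391}$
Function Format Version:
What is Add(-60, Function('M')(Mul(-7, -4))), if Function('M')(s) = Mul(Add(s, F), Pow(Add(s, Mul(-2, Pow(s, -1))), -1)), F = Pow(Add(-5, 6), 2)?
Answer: Rational(-23054, 391) ≈ -58.962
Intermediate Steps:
F = 1 (F = Pow(1, 2) = 1)
Function('M')(s) = Mul(Pow(Add(s, Mul(-2, Pow(s, -1))), -1), Add(1, s)) (Function('M')(s) = Mul(Add(s, 1), Pow(Add(s, Mul(-2, Pow(s, -1))), -1)) = Mul(Add(1, s), Pow(Add(s, Mul(-2, Pow(s, -1))), -1)) = Mul(Pow(Add(s, Mul(-2, Pow(s, -1))), -1), Add(1, s)))
Add(-60, Function('M')(Mul(-7, -4))) = Add(-60, Mul(Mul(-7, -4), Pow(Add(-2, Pow(Mul(-7, -4), 2)), -1), Add(1, Mul(-7, -4)))) = Add(-60, Mul(28, Pow(Add(-2, Pow(28, 2)), -1), Add(1, 28))) = Add(-60, Mul(28, Pow(Add(-2, 784), -1), 29)) = Add(-60, Mul(28, Pow(782, -1), 29)) = Add(-60, Mul(28, Rational(1, 782), 29)) = Add(-60, Rational(406, 391)) = Rational(-23054, 391)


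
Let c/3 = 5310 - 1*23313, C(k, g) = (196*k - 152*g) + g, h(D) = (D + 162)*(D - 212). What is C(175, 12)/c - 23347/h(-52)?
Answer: 105832201/522807120 ≈ 0.20243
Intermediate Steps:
h(D) = (-212 + D)*(162 + D) (h(D) = (162 + D)*(-212 + D) = (-212 + D)*(162 + D))
C(k, g) = -151*g + 196*k (C(k, g) = (-152*g + 196*k) + g = -151*g + 196*k)
c = -54009 (c = 3*(5310 - 1*23313) = 3*(5310 - 23313) = 3*(-18003) = -54009)
C(175, 12)/c - 23347/h(-52) = (-151*12 + 196*175)/(-54009) - 23347/(-34344 + (-52)² - 50*(-52)) = (-1812 + 34300)*(-1/54009) - 23347/(-34344 + 2704 + 2600) = 32488*(-1/54009) - 23347/(-29040) = -32488/54009 - 23347*(-1/29040) = -32488/54009 + 23347/29040 = 105832201/522807120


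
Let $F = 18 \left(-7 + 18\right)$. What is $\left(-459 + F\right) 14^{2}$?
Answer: $-51156$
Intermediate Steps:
$F = 198$ ($F = 18 \cdot 11 = 198$)
$\left(-459 + F\right) 14^{2} = \left(-459 + 198\right) 14^{2} = \left(-261\right) 196 = -51156$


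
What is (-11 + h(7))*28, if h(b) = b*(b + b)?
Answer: 2436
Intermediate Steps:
h(b) = 2*b**2 (h(b) = b*(2*b) = 2*b**2)
(-11 + h(7))*28 = (-11 + 2*7**2)*28 = (-11 + 2*49)*28 = (-11 + 98)*28 = 87*28 = 2436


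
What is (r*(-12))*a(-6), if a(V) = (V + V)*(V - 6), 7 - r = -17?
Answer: -41472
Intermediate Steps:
r = 24 (r = 7 - 1*(-17) = 7 + 17 = 24)
a(V) = 2*V*(-6 + V) (a(V) = (2*V)*(-6 + V) = 2*V*(-6 + V))
(r*(-12))*a(-6) = (24*(-12))*(2*(-6)*(-6 - 6)) = -576*(-6)*(-12) = -288*144 = -41472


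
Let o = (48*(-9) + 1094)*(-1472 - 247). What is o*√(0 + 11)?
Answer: -1137978*√11 ≈ -3.7742e+6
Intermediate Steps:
o = -1137978 (o = (-432 + 1094)*(-1719) = 662*(-1719) = -1137978)
o*√(0 + 11) = -1137978*√(0 + 11) = -1137978*√11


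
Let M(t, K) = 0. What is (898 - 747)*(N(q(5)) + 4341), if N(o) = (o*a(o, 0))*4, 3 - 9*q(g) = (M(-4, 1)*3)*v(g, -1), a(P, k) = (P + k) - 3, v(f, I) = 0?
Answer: 5894587/9 ≈ 6.5495e+5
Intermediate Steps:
a(P, k) = -3 + P + k
q(g) = ⅓ (q(g) = ⅓ - 0*3*0/9 = ⅓ - 0*0 = ⅓ - ⅑*0 = ⅓ + 0 = ⅓)
N(o) = 4*o*(-3 + o) (N(o) = (o*(-3 + o + 0))*4 = (o*(-3 + o))*4 = 4*o*(-3 + o))
(898 - 747)*(N(q(5)) + 4341) = (898 - 747)*(4*(⅓)*(-3 + ⅓) + 4341) = 151*(4*(⅓)*(-8/3) + 4341) = 151*(-32/9 + 4341) = 151*(39037/9) = 5894587/9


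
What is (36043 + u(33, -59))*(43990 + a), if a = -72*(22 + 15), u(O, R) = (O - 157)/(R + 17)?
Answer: 31282335590/21 ≈ 1.4896e+9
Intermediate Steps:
u(O, R) = (-157 + O)/(17 + R)
a = -2664 (a = -72*37 = -2664)
(36043 + u(33, -59))*(43990 + a) = (36043 + (-157 + 33)/(17 - 59))*(43990 - 2664) = (36043 - 124/(-42))*41326 = (36043 - 1/42*(-124))*41326 = (36043 + 62/21)*41326 = (756965/21)*41326 = 31282335590/21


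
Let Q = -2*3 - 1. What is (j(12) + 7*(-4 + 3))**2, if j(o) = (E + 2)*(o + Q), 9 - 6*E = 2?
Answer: 2809/36 ≈ 78.028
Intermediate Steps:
E = 7/6 (E = 3/2 - 1/6*2 = 3/2 - 1/3 = 7/6 ≈ 1.1667)
Q = -7 (Q = -6 - 1 = -7)
j(o) = -133/6 + 19*o/6 (j(o) = (7/6 + 2)*(o - 7) = 19*(-7 + o)/6 = -133/6 + 19*o/6)
(j(12) + 7*(-4 + 3))**2 = ((-133/6 + (19/6)*12) + 7*(-4 + 3))**2 = ((-133/6 + 38) + 7*(-1))**2 = (95/6 - 7)**2 = (53/6)**2 = 2809/36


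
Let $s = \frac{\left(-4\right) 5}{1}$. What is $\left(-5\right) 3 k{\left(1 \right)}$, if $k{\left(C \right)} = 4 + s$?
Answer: $240$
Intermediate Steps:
$s = -20$ ($s = \left(-20\right) 1 = -20$)
$k{\left(C \right)} = -16$ ($k{\left(C \right)} = 4 - 20 = -16$)
$\left(-5\right) 3 k{\left(1 \right)} = \left(-5\right) 3 \left(-16\right) = \left(-15\right) \left(-16\right) = 240$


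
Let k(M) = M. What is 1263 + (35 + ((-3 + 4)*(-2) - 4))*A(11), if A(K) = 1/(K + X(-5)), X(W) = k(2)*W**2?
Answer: 77072/61 ≈ 1263.5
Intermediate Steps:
X(W) = 2*W**2
A(K) = 1/(50 + K) (A(K) = 1/(K + 2*(-5)**2) = 1/(K + 2*25) = 1/(K + 50) = 1/(50 + K))
1263 + (35 + ((-3 + 4)*(-2) - 4))*A(11) = 1263 + (35 + ((-3 + 4)*(-2) - 4))/(50 + 11) = 1263 + (35 + (1*(-2) - 4))/61 = 1263 + (35 + (-2 - 4))*(1/61) = 1263 + (35 - 6)*(1/61) = 1263 + 29*(1/61) = 1263 + 29/61 = 77072/61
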